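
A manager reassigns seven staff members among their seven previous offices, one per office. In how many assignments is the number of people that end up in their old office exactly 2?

924

Pick the 2 fixed positions: C(7,2) = 21 ways.
The other 5 form a derangement: !5 = 44.
Total: 21 × 44 = 924.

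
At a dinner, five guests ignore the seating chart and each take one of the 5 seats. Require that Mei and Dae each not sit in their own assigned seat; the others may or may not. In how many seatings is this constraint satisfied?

Let A_j be the event that the j-th constrained one is fixed. By inclusion-exclusion over the 2 events:
Σ_{j=0}^{2} (-1)^j C(2,j)(5-j)!
= C(2,0)·5! - C(2,1)·4! + C(2,2)·3!
= 120 - 48 + 6
= 78

78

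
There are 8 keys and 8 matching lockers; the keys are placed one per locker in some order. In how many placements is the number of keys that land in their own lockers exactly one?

14832

Choose which one of the 8 is fixed: C(8,1) = 8.
The other 7 form a derangement: !7 = 1854.
Total: 8 × 1854 = 14832.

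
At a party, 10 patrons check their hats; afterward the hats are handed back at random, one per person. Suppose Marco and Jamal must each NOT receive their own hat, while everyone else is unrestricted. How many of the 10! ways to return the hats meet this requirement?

Inclusion-exclusion on the 2 forbidden self-matches:
Σ_{j=0}^{2} (-1)^j C(2,j)(10-j)!
= C(2,0)·10! - C(2,1)·9! + C(2,2)·8!
= 3628800 - 725760 + 40320
= 2943360

2943360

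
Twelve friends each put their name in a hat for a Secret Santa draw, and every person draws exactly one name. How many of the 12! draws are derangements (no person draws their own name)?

By inclusion-exclusion, !12 = Σ (-1)^k · 12!/k! for k=0..12
= 12! - 12!/1! + 12!/2! - 12!/3! + 12!/4! - 12!/5! + 12!/6! - 12!/7! + 12!/8! - 12!/9! + 12!/10! - 12!/11! + 12!/12!
= 479001600 - 479001600 + 239500800 - 79833600 + 19958400 - 3991680 + 665280 - 95040 + 11880 - 1320 + 132 - 12 + 1
= 176214841

176214841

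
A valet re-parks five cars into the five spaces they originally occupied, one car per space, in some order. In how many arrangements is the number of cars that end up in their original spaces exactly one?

45

Pick the single fixed position: C(5,1) = 5 ways.
The remaining 4 must be deranged: !4 = 9.
Total: 5 × 9 = 45.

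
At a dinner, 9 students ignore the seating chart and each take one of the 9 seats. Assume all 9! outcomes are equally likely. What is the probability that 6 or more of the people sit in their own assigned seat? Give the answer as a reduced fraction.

Favorable outcomes: Σ_{i≥6} C(9,i)·!(9-i) = 84·2 + 36·1 + 9·0 + 1·1 = 205.
Total outcomes: 9! = 362880.
Probability = 205/362880 = 41/72576.

41/72576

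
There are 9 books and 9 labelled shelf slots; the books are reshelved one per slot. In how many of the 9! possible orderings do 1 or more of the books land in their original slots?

229384

# with exactly i fixed is C(9,i)·!(9-i); sum over i=1..9:
  i=1: C(9,1)·!8 = 9·14833 = 133497
  i=2: C(9,2)·!7 = 36·1854 = 66744
  i=3: C(9,3)·!6 = 84·265 = 22260
  i=4: C(9,4)·!5 = 126·44 = 5544
  i=5: C(9,5)·!4 = 126·9 = 1134
  i=6: C(9,6)·!3 = 84·2 = 168
  i=7: C(9,7)·!2 = 36·1 = 36
  i=8: C(9,8)·!1 = 9·0 = 0
  i=9: C(9,9)·!0 = 1·1 = 1
Total = 229384.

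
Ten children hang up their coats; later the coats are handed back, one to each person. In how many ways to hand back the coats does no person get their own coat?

The number of derangements of 10 is !10 = Σ_{k=0}^{10} (-1)^k·10!/k!
= 10! - 10!/1! + 10!/2! - 10!/3! + 10!/4! - 10!/5! + 10!/6! - 10!/7! + 10!/8! - 10!/9! + 10!/10!
= 3628800 - 3628800 + 1814400 - 604800 + 151200 - 30240 + 5040 - 720 + 90 - 10 + 1
= 1334961

1334961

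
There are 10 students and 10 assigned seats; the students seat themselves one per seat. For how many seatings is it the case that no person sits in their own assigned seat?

The number of derangements of 10 is !10 = Σ_{k=0}^{10} (-1)^k·10!/k!
= 10! - 10!/1! + 10!/2! - 10!/3! + 10!/4! - 10!/5! + 10!/6! - 10!/7! + 10!/8! - 10!/9! + 10!/10!
= 3628800 - 3628800 + 1814400 - 604800 + 151200 - 30240 + 5040 - 720 + 90 - 10 + 1
= 1334961

1334961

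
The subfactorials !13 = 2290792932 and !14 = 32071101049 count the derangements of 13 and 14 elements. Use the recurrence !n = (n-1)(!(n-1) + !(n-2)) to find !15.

!15 = (15-1)·(!14 + !13) = 14·(32071101049 + 2290792932) = 14·34361893981 = 481066515734.

481066515734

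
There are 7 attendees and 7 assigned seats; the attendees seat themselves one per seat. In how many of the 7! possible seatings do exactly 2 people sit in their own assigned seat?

Choose which 2 of the 7 are fixed: C(7,2) = 21.
The remaining 5 must be deranged: !5 = 44.
Total: 21 × 44 = 924.

924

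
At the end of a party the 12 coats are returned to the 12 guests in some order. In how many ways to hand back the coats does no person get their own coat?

176214841

Recurrence: !12 = 11·(!11 + !10).
!12 = 11·(14684570 + 1334961) = 11·16019531 = 176214841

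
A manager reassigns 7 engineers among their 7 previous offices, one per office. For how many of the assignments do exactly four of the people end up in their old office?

70

Pick the 4 fixed positions: C(7,4) = 35 ways.
The remaining 3 must be deranged: !3 = 2.
Total: 35 × 2 = 70.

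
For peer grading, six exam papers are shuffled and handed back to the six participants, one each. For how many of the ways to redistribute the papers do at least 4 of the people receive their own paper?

16

# with exactly i fixed is C(6,i)·!(6-i); sum over i=4..6:
  i=4: C(6,4)·!2 = 15·1 = 15
  i=5: C(6,5)·!1 = 6·0 = 0
  i=6: C(6,6)·!0 = 1·1 = 1
Total = 16.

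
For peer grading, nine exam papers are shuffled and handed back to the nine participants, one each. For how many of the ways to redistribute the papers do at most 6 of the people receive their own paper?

362843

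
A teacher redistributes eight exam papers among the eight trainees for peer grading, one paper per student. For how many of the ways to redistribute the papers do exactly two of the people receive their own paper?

7420

Choose which 2 of the 8 are fixed: C(8,2) = 28.
The remaining 6 must be deranged: !6 = 265.
Total: 28 × 265 = 7420.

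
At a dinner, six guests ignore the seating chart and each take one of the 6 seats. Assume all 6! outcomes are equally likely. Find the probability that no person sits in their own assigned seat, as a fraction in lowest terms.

53/144

Favorable outcomes: !6 = 265.
Total outcomes: 6! = 720.
Probability = 265/720 = 53/144.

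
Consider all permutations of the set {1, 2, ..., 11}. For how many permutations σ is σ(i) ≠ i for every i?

14684570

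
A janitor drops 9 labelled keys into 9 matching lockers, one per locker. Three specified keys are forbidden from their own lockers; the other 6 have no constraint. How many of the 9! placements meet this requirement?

Let A_j be the event that the j-th constrained one is fixed. By inclusion-exclusion over the 3 events:
Σ_{j=0}^{3} (-1)^j C(3,j)(9-j)!
= C(3,0)·9! - C(3,1)·8! + C(3,2)·7! - C(3,3)·6!
= 362880 - 120960 + 15120 - 720
= 256320

256320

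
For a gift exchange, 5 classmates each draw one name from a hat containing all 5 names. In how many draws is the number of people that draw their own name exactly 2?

20

Pick the 2 fixed positions: C(5,2) = 10 ways.
The other 3 form a derangement: !3 = 2.
Total: 10 × 2 = 20.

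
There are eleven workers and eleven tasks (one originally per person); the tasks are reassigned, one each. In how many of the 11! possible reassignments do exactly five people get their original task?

Pick the 5 fixed positions: C(11,5) = 462 ways.
The other 6 form a derangement: !6 = 265.
Total: 462 × 265 = 122430.

122430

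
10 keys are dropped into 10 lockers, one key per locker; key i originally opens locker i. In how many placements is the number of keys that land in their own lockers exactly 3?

222480

Pick the 3 fixed positions: C(10,3) = 120 ways.
The remaining 7 must be deranged: !7 = 1854.
Total: 120 × 1854 = 222480.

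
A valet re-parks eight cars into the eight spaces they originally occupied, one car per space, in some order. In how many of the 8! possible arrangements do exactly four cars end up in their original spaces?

630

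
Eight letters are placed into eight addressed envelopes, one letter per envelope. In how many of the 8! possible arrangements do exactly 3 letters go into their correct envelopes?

2464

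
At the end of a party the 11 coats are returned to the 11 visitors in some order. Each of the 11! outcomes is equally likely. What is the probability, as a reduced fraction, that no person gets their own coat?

Favorable outcomes: !11 = 14684570.
Total outcomes: 11! = 39916800.
Probability = 14684570/39916800 = 1468457/3991680.

1468457/3991680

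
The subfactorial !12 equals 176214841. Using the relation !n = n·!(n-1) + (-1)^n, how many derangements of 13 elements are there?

2290792932

!13 = 13·176214841 - 1 = 2290792932.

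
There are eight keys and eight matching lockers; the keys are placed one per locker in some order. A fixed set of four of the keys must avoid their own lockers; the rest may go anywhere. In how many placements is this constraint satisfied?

Let A_j be the event that the j-th constrained one is fixed. By inclusion-exclusion over the 4 events:
Σ_{j=0}^{4} (-1)^j C(4,j)(8-j)!
= C(4,0)·8! - C(4,1)·7! + C(4,2)·6! - C(4,3)·5! + C(4,4)·4!
= 40320 - 20160 + 4320 - 480 + 24
= 24024

24024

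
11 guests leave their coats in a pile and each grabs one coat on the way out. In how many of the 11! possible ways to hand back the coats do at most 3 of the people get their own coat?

39158866

# with exactly i fixed is C(11,i)·!(11-i); sum over i=0..3:
  i=0: C(11,0)·!11 = 1·14684570 = 14684570
  i=1: C(11,1)·!10 = 11·1334961 = 14684571
  i=2: C(11,2)·!9 = 55·133496 = 7342280
  i=3: C(11,3)·!8 = 165·14833 = 2447445
Total = 39158866.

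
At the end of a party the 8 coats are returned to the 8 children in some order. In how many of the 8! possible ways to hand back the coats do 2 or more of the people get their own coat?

10655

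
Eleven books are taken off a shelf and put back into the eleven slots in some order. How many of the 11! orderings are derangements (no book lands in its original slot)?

14684570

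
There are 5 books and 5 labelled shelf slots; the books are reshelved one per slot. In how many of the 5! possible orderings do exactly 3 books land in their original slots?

Pick the 3 fixed positions: C(5,3) = 10 ways.
The remaining 2 must be deranged: !2 = 1.
Total: 10 × 1 = 10.

10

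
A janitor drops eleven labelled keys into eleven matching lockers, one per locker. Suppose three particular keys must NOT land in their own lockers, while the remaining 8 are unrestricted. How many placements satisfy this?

Inclusion-exclusion on the 3 forbidden self-matches:
Σ_{j=0}^{3} (-1)^j C(3,j)(11-j)!
= C(3,0)·11! - C(3,1)·10! + C(3,2)·9! - C(3,3)·8!
= 39916800 - 10886400 + 1088640 - 40320
= 30078720

30078720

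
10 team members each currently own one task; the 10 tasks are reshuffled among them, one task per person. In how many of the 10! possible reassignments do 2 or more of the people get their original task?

# with exactly i fixed is C(10,i)·!(10-i); sum over i=2..10:
  i=2: C(10,2)·!8 = 45·14833 = 667485
  i=3: C(10,3)·!7 = 120·1854 = 222480
  i=4: C(10,4)·!6 = 210·265 = 55650
  i=5: C(10,5)·!5 = 252·44 = 11088
  i=6: C(10,6)·!4 = 210·9 = 1890
  i=7: C(10,7)·!3 = 120·2 = 240
  i=8: C(10,8)·!2 = 45·1 = 45
  i=9: C(10,9)·!1 = 10·0 = 0
  i=10: C(10,10)·!0 = 1·1 = 1
Total = 958879.

958879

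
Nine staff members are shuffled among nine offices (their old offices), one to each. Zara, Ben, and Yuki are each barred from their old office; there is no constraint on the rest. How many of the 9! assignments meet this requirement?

Let A_j be the event that the j-th constrained one is fixed. By inclusion-exclusion over the 3 events:
Σ_{j=0}^{3} (-1)^j C(3,j)(9-j)!
= C(3,0)·9! - C(3,1)·8! + C(3,2)·7! - C(3,3)·6!
= 362880 - 120960 + 15120 - 720
= 256320

256320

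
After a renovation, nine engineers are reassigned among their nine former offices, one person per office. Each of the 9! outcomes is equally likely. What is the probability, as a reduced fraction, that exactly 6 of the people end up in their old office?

Favorable outcomes: C(9,6)·!3 = 84·2 = 168.
Total outcomes: 9! = 362880.
Probability = 168/362880 = 1/2160.

1/2160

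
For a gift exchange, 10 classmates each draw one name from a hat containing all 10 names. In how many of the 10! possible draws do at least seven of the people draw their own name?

# with exactly i fixed is C(10,i)·!(10-i); sum over i=7..10:
  i=7: C(10,7)·!3 = 120·2 = 240
  i=8: C(10,8)·!2 = 45·1 = 45
  i=9: C(10,9)·!1 = 10·0 = 0
  i=10: C(10,10)·!0 = 1·1 = 1
Total = 286.

286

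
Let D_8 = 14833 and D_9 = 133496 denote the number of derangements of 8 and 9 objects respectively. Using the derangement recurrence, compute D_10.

D_10 = (10-1)·(D_9 + D_8) = 9·(133496 + 14833) = 9·148329 = 1334961.

1334961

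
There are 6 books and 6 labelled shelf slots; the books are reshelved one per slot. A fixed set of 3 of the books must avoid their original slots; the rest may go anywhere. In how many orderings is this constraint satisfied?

Inclusion-exclusion on the 3 forbidden self-matches:
Σ_{j=0}^{3} (-1)^j C(3,j)(6-j)!
= C(3,0)·6! - C(3,1)·5! + C(3,2)·4! - C(3,3)·3!
= 720 - 360 + 72 - 6
= 426

426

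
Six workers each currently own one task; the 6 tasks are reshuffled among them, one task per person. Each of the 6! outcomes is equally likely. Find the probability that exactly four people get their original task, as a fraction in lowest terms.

1/48

Favorable outcomes: C(6,4)·!2 = 15·1 = 15.
Total outcomes: 6! = 720.
Probability = 15/720 = 1/48.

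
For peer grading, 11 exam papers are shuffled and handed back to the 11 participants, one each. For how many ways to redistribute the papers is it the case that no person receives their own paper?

14684570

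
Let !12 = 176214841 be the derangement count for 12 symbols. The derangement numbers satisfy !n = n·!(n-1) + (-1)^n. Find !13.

2290792932

!13 = 13·176214841 - 1 = 2290792932.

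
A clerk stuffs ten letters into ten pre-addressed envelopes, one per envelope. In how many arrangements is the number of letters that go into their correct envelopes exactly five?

11088

Choose which 5 of the 10 are fixed: C(10,5) = 252.
The other 5 form a derangement: !5 = 44.
Total: 252 × 44 = 11088.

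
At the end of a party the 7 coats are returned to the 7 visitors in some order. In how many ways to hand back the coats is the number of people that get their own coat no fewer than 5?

22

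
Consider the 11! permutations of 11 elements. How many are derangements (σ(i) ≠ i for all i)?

14684570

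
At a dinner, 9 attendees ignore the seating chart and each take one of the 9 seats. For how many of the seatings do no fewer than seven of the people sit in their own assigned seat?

37

Sum C(9,i)·!(9-i) for i = 7..9:
  i=7: C(9,7)·!2 = 36·1 = 36
  i=8: C(9,8)·!1 = 9·0 = 0
  i=9: C(9,9)·!0 = 1·1 = 1
Total = 37.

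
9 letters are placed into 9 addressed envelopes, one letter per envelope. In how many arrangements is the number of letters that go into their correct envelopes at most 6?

362843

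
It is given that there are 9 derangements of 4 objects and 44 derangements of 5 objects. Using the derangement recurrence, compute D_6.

265

D_6 = (6-1)·(D_5 + D_4) = 5·(44 + 9) = 5·53 = 265.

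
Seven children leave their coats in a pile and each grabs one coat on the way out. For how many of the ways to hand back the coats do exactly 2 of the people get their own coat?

Pick the 2 fixed positions: C(7,2) = 21 ways.
The other 5 form a derangement: !5 = 44.
Total: 21 × 44 = 924.

924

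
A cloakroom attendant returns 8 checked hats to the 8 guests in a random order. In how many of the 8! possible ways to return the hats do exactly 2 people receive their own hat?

Choose which 2 of the 8 are fixed: C(8,2) = 28.
The remaining 6 must be deranged: !6 = 265.
Total: 28 × 265 = 7420.

7420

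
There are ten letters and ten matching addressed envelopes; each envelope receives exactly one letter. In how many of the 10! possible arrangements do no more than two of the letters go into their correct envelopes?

# with exactly i fixed is C(10,i)·!(10-i); sum over i=0..2:
  i=0: C(10,0)·!10 = 1·1334961 = 1334961
  i=1: C(10,1)·!9 = 10·133496 = 1334960
  i=2: C(10,2)·!8 = 45·14833 = 667485
Total = 3337406.

3337406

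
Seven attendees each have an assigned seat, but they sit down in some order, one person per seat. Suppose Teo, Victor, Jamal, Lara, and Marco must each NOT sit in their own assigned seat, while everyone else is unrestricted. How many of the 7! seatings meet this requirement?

2428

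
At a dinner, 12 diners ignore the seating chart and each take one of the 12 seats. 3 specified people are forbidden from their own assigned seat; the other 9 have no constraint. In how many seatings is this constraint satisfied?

Inclusion-exclusion on the 3 forbidden self-matches:
Σ_{j=0}^{3} (-1)^j C(3,j)(12-j)!
= C(3,0)·12! - C(3,1)·11! + C(3,2)·10! - C(3,3)·9!
= 479001600 - 119750400 + 10886400 - 362880
= 369774720

369774720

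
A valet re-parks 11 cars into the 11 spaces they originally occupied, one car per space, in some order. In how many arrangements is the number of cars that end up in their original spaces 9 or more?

56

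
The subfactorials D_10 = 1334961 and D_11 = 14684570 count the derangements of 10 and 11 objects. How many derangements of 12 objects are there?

D_12 = (12-1)·(D_11 + D_10) = 11·(14684570 + 1334961) = 11·16019531 = 176214841.

176214841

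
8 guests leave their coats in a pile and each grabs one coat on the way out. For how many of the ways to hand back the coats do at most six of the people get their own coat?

40319

# with exactly i fixed is C(8,i)·!(8-i); sum over i=0..6:
  i=0: C(8,0)·!8 = 1·14833 = 14833
  i=1: C(8,1)·!7 = 8·1854 = 14832
  i=2: C(8,2)·!6 = 28·265 = 7420
  i=3: C(8,3)·!5 = 56·44 = 2464
  i=4: C(8,4)·!4 = 70·9 = 630
  i=5: C(8,5)·!3 = 56·2 = 112
  i=6: C(8,6)·!2 = 28·1 = 28
Total = 40319.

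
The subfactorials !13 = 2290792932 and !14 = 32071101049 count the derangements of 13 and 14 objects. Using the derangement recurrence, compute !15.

481066515734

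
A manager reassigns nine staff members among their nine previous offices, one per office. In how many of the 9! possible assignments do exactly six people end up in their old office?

168

Pick the 6 fixed positions: C(9,6) = 84 ways.
The remaining 3 must be deranged: !3 = 2.
Total: 84 × 2 = 168.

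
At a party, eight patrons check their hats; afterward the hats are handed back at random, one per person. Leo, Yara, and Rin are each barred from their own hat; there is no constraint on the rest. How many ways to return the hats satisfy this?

Inclusion-exclusion on the 3 forbidden self-matches:
Σ_{j=0}^{3} (-1)^j C(3,j)(8-j)!
= C(3,0)·8! - C(3,1)·7! + C(3,2)·6! - C(3,3)·5!
= 40320 - 15120 + 2160 - 120
= 27240

27240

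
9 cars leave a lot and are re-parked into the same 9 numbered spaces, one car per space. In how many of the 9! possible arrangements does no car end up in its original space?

133496

The subfactorial !9 = [9!/e] (nearest integer).
9! = 362880, and 362880/e ≈ 133496.09, so !9 = 133496.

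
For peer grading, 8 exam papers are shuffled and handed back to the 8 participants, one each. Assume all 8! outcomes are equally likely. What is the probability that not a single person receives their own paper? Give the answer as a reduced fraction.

2119/5760

Favorable outcomes: !8 = 14833.
Total outcomes: 8! = 40320.
Probability = 14833/40320 = 2119/5760.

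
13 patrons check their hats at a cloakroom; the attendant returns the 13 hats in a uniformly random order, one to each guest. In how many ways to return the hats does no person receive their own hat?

2290792932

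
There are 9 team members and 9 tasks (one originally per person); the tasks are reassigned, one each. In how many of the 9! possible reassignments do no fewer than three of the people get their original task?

# with exactly i fixed is C(9,i)·!(9-i); sum over i=3..9:
  i=3: C(9,3)·!6 = 84·265 = 22260
  i=4: C(9,4)·!5 = 126·44 = 5544
  i=5: C(9,5)·!4 = 126·9 = 1134
  i=6: C(9,6)·!3 = 84·2 = 168
  i=7: C(9,7)·!2 = 36·1 = 36
  i=8: C(9,8)·!1 = 9·0 = 0
  i=9: C(9,9)·!0 = 1·1 = 1
Total = 29143.

29143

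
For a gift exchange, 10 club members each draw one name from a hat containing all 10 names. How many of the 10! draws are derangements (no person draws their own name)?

The subfactorial !10 = [10!/e] (nearest integer).
10! = 3628800, and 3628800/e ≈ 1334960.92, so !10 = 1334961.

1334961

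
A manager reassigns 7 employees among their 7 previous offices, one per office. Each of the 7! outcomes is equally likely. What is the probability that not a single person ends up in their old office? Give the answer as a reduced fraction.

Favorable outcomes: !7 = 1854.
Total outcomes: 7! = 5040.
Probability = 1854/5040 = 103/280.

103/280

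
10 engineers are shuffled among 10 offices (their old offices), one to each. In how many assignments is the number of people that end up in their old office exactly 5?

11088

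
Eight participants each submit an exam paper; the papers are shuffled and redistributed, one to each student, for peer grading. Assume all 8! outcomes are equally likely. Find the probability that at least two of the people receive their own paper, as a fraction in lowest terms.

Favorable outcomes: Σ_{i≥2} C(8,i)·!(8-i) = 28·265 + 56·44 + 70·9 + 56·2 + 28·1 + 8·0 + 1·1 = 10655.
Total outcomes: 8! = 40320.
Probability = 10655/40320 = 2131/8064.

2131/8064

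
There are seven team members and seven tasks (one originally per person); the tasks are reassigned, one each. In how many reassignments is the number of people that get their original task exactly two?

Pick the 2 fixed positions: C(7,2) = 21 ways.
The other 5 form a derangement: !5 = 44.
Total: 21 × 44 = 924.

924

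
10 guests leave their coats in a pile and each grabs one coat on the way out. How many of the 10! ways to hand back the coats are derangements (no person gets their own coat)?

The subfactorial !10 = [10!/e] (nearest integer).
10! = 3628800, and 3628800/e ≈ 1334960.92, so !10 = 1334961.

1334961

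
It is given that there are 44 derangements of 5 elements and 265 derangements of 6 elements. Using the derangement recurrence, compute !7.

!7 = (7-1)·(!6 + !5) = 6·(265 + 44) = 6·309 = 1854.

1854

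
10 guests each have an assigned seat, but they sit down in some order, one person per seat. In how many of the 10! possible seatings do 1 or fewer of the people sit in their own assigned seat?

2669921

Sum C(10,i)·!(10-i) for i = 0..1:
  i=0: C(10,0)·!10 = 1·1334961 = 1334961
  i=1: C(10,1)·!9 = 10·133496 = 1334960
Total = 2669921.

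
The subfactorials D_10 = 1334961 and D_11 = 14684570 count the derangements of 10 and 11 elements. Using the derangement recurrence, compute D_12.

176214841

D_12 = (12-1)·(D_11 + D_10) = 11·(14684570 + 1334961) = 11·16019531 = 176214841.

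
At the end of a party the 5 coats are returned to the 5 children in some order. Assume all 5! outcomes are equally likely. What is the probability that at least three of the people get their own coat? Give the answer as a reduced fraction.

11/120

Favorable outcomes: Σ_{i≥3} C(5,i)·!(5-i) = 10·1 + 5·0 + 1·1 = 11.
Total outcomes: 5! = 120.
Probability = 11/120 = 11/120.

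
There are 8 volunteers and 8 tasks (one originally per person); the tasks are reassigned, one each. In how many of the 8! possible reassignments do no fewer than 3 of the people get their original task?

3235

Sum C(8,i)·!(8-i) for i = 3..8:
  i=3: C(8,3)·!5 = 56·44 = 2464
  i=4: C(8,4)·!4 = 70·9 = 630
  i=5: C(8,5)·!3 = 56·2 = 112
  i=6: C(8,6)·!2 = 28·1 = 28
  i=7: C(8,7)·!1 = 8·0 = 0
  i=8: C(8,8)·!0 = 1·1 = 1
Total = 3235.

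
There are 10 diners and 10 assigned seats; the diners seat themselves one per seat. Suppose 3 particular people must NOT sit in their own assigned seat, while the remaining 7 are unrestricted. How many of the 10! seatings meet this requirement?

2656080

Inclusion-exclusion on the 3 forbidden self-matches:
Σ_{j=0}^{3} (-1)^j C(3,j)(10-j)!
= C(3,0)·10! - C(3,1)·9! + C(3,2)·8! - C(3,3)·7!
= 3628800 - 1088640 + 120960 - 5040
= 2656080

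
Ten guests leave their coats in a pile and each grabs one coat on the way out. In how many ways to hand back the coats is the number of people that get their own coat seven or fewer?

3628754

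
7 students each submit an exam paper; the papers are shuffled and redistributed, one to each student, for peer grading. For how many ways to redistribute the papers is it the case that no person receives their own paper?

1854

By inclusion-exclusion, !7 = Σ (-1)^k · 7!/k! for k=0..7
= 7! - 7!/1! + 7!/2! - 7!/3! + 7!/4! - 7!/5! + 7!/6! - 7!/7!
= 5040 - 5040 + 2520 - 840 + 210 - 42 + 7 - 1
= 1854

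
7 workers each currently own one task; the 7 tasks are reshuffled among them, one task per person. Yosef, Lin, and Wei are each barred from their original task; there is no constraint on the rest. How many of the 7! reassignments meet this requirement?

3216

Inclusion-exclusion on the 3 forbidden self-matches:
Σ_{j=0}^{3} (-1)^j C(3,j)(7-j)!
= C(3,0)·7! - C(3,1)·6! + C(3,2)·5! - C(3,3)·4!
= 5040 - 2160 + 360 - 24
= 3216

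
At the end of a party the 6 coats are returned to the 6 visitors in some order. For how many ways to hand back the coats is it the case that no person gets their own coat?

265

The number of derangements of 6 is !6 = Σ_{k=0}^{6} (-1)^k·6!/k!
= 6! - 6!/1! + 6!/2! - 6!/3! + 6!/4! - 6!/5! + 6!/6!
= 720 - 720 + 360 - 120 + 30 - 6 + 1
= 265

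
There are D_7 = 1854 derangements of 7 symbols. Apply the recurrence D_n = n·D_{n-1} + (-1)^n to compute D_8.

D_8 = 8·1854 + 1 = 14833.

14833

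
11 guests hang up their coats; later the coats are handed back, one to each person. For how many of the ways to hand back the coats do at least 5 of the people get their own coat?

146114

# with exactly i fixed is C(11,i)·!(11-i); sum over i=5..11:
  i=5: C(11,5)·!6 = 462·265 = 122430
  i=6: C(11,6)·!5 = 462·44 = 20328
  i=7: C(11,7)·!4 = 330·9 = 2970
  i=8: C(11,8)·!3 = 165·2 = 330
  i=9: C(11,9)·!2 = 55·1 = 55
  i=10: C(11,10)·!1 = 11·0 = 0
  i=11: C(11,11)·!0 = 1·1 = 1
Total = 146114.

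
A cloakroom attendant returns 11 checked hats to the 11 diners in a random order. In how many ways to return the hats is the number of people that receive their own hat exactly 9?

Choose which 9 of the 11 are fixed: C(11,9) = 55.
The remaining 2 must be deranged: !2 = 1.
Total: 55 × 1 = 55.

55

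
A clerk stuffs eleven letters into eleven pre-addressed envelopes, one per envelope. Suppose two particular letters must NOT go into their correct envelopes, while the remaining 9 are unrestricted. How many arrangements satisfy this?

33022080

Let A_j be the event that the j-th constrained one is fixed. By inclusion-exclusion over the 2 events:
Σ_{j=0}^{2} (-1)^j C(2,j)(11-j)!
= C(2,0)·11! - C(2,1)·10! + C(2,2)·9!
= 39916800 - 7257600 + 362880
= 33022080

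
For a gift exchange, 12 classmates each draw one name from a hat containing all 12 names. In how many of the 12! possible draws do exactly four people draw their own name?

7342335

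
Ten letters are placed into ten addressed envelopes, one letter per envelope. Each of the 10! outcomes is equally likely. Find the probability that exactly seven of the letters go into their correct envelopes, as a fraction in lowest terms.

Favorable outcomes: C(10,7)·!3 = 120·2 = 240.
Total outcomes: 10! = 3628800.
Probability = 240/3628800 = 1/15120.

1/15120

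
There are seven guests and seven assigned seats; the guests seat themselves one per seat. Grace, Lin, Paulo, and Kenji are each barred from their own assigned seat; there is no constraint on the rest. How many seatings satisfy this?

Inclusion-exclusion on the 4 forbidden self-matches:
Σ_{j=0}^{4} (-1)^j C(4,j)(7-j)!
= C(4,0)·7! - C(4,1)·6! + C(4,2)·5! - C(4,3)·4! + C(4,4)·3!
= 5040 - 2880 + 720 - 96 + 6
= 2790

2790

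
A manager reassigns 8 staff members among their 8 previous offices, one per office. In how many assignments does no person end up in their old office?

14833

Recurrence: !8 = 8·!7 + (-1)^8.
!8 = 8·1854 + 1 = 14833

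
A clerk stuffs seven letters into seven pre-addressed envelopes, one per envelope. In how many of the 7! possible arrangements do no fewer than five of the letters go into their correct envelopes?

22

Sum C(7,i)·!(7-i) for i = 5..7:
  i=5: C(7,5)·!2 = 21·1 = 21
  i=6: C(7,6)·!1 = 7·0 = 0
  i=7: C(7,7)·!0 = 1·1 = 1
Total = 22.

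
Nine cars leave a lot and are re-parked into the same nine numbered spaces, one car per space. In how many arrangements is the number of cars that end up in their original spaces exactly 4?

5544

Pick the 4 fixed positions: C(9,4) = 126 ways.
The remaining 5 must be deranged: !5 = 44.
Total: 126 × 44 = 5544.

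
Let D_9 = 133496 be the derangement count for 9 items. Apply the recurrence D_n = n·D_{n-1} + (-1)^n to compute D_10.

1334961

D_10 = 10·133496 + 1 = 1334961.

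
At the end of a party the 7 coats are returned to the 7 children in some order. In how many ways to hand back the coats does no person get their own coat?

1854

Use !n = (n-1)(!(n-1) + !(n-2)).
!7 = 6·(265 + 44) = 6·309 = 1854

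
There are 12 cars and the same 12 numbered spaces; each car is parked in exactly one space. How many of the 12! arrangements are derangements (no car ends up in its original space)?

!12 = 12! · Σ_{k=0}^{12} (-1)^k/k!
= 12! - 12!/1! + 12!/2! - 12!/3! + 12!/4! - 12!/5! + 12!/6! - 12!/7! + 12!/8! - 12!/9! + 12!/10! - 12!/11! + 12!/12!
= 479001600 - 479001600 + 239500800 - 79833600 + 19958400 - 3991680 + 665280 - 95040 + 11880 - 1320 + 132 - 12 + 1
= 176214841

176214841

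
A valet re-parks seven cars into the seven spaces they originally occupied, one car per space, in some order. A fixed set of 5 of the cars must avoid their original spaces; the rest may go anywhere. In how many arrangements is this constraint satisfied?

2428

Let A_j be the event that the j-th constrained one is fixed. By inclusion-exclusion over the 5 events:
Σ_{j=0}^{5} (-1)^j C(5,j)(7-j)!
= C(5,0)·7! - C(5,1)·6! + C(5,2)·5! - C(5,3)·4! + C(5,4)·3! - C(5,5)·2!
= 5040 - 3600 + 1200 - 240 + 30 - 2
= 2428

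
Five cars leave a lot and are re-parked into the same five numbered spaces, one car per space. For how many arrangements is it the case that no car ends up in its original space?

44

The subfactorial !5 = [5!/e] (nearest integer).
5! = 120, and 120/e ≈ 44.15, so !5 = 44.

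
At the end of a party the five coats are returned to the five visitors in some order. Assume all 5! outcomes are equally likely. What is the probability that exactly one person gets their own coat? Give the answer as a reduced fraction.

Favorable outcomes: C(5,1)·!4 = 5·9 = 45.
Total outcomes: 5! = 120.
Probability = 45/120 = 3/8.

3/8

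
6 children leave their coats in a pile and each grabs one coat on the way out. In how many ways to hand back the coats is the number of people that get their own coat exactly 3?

40

Choose which 3 of the 6 are fixed: C(6,3) = 20.
The remaining 3 must be deranged: !3 = 2.
Total: 20 × 2 = 40.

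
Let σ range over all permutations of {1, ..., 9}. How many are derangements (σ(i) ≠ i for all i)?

133496

The subfactorial !9 = [9!/e] (nearest integer).
9! = 362880, and 362880/e ≈ 133496.09, so !9 = 133496.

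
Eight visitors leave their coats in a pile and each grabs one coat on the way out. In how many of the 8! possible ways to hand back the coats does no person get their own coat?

14833

Recurrence: !8 = 8·!7 + (-1)^8.
!8 = 8·1854 + 1 = 14833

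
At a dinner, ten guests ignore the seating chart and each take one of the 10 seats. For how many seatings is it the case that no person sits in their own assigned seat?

1334961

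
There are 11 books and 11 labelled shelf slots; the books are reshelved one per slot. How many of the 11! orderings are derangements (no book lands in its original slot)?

14684570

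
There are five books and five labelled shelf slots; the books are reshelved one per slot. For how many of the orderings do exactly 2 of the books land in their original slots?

20

Choose which 2 of the 5 are fixed: C(5,2) = 10.
The remaining 3 must be deranged: !3 = 2.
Total: 10 × 2 = 20.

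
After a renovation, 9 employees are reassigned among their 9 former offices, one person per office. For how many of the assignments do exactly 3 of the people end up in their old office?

Choose which 3 of the 9 are fixed: C(9,3) = 84.
The other 6 form a derangement: !6 = 265.
Total: 84 × 265 = 22260.

22260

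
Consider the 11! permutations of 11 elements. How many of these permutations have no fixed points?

Recurrence: !11 = 11·!10 + (-1)^11.
!11 = 11·1334961 - 1 = 14684570

14684570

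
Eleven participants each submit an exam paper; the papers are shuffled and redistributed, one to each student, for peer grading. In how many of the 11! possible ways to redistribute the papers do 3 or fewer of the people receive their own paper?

Sum C(11,i)·!(11-i) for i = 0..3:
  i=0: C(11,0)·!11 = 1·14684570 = 14684570
  i=1: C(11,1)·!10 = 11·1334961 = 14684571
  i=2: C(11,2)·!9 = 55·133496 = 7342280
  i=3: C(11,3)·!8 = 165·14833 = 2447445
Total = 39158866.

39158866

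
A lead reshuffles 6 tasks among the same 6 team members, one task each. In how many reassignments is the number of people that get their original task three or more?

# with exactly i fixed is C(6,i)·!(6-i); sum over i=3..6:
  i=3: C(6,3)·!3 = 20·2 = 40
  i=4: C(6,4)·!2 = 15·1 = 15
  i=5: C(6,5)·!1 = 6·0 = 0
  i=6: C(6,6)·!0 = 1·1 = 1
Total = 56.

56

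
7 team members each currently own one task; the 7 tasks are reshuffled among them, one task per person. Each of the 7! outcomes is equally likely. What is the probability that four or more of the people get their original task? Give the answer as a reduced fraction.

23/1260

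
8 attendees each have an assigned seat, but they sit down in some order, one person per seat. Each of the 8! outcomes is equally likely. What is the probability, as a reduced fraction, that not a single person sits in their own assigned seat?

Favorable outcomes: !8 = 14833.
Total outcomes: 8! = 40320.
Probability = 14833/40320 = 2119/5760.

2119/5760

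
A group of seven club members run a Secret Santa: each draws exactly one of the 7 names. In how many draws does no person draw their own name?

!7 = 7! · Σ_{k=0}^{7} (-1)^k/k!
= 7! - 7!/1! + 7!/2! - 7!/3! + 7!/4! - 7!/5! + 7!/6! - 7!/7!
= 5040 - 5040 + 2520 - 840 + 210 - 42 + 7 - 1
= 1854

1854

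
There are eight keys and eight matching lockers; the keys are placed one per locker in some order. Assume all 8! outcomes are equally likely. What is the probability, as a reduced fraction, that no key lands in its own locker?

Favorable outcomes: !8 = 14833.
Total outcomes: 8! = 40320.
Probability = 14833/40320 = 2119/5760.

2119/5760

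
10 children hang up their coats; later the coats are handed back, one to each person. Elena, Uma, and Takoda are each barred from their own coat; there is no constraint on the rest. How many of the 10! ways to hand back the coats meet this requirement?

2656080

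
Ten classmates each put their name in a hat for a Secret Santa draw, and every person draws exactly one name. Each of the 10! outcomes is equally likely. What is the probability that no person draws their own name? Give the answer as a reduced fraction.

16481/44800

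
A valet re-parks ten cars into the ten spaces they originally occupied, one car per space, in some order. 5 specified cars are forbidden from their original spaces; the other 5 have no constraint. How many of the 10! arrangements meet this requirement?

Inclusion-exclusion on the 5 forbidden self-matches:
Σ_{j=0}^{5} (-1)^j C(5,j)(10-j)!
= C(5,0)·10! - C(5,1)·9! + C(5,2)·8! - C(5,3)·7! + C(5,4)·6! - C(5,5)·5!
= 3628800 - 1814400 + 403200 - 50400 + 3600 - 120
= 2170680

2170680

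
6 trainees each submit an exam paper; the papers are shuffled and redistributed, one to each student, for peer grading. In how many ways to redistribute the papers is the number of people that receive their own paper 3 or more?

# with exactly i fixed is C(6,i)·!(6-i); sum over i=3..6:
  i=3: C(6,3)·!3 = 20·2 = 40
  i=4: C(6,4)·!2 = 15·1 = 15
  i=5: C(6,5)·!1 = 6·0 = 0
  i=6: C(6,6)·!0 = 1·1 = 1
Total = 56.

56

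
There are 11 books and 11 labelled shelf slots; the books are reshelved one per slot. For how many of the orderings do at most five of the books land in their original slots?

39893116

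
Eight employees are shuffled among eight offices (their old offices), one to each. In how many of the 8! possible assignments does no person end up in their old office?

14833

The subfactorial !8 = [8!/e] (nearest integer).
8! = 40320, and 40320/e ≈ 14832.90, so !8 = 14833.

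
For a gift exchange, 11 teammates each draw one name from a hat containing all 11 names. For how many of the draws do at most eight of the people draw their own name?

# with exactly i fixed is C(11,i)·!(11-i); sum over i=0..8:
  i=0: C(11,0)·!11 = 1·14684570 = 14684570
  i=1: C(11,1)·!10 = 11·1334961 = 14684571
  i=2: C(11,2)·!9 = 55·133496 = 7342280
  i=3: C(11,3)·!8 = 165·14833 = 2447445
  i=4: C(11,4)·!7 = 330·1854 = 611820
  i=5: C(11,5)·!6 = 462·265 = 122430
  i=6: C(11,6)·!5 = 462·44 = 20328
  i=7: C(11,7)·!4 = 330·9 = 2970
  i=8: C(11,8)·!3 = 165·2 = 330
Total = 39916744.

39916744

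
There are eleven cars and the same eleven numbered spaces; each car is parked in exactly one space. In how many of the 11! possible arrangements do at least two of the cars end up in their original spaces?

10547659

Sum C(11,i)·!(11-i) for i = 2..11:
  i=2: C(11,2)·!9 = 55·133496 = 7342280
  i=3: C(11,3)·!8 = 165·14833 = 2447445
  i=4: C(11,4)·!7 = 330·1854 = 611820
  i=5: C(11,5)·!6 = 462·265 = 122430
  i=6: C(11,6)·!5 = 462·44 = 20328
  i=7: C(11,7)·!4 = 330·9 = 2970
  i=8: C(11,8)·!3 = 165·2 = 330
  i=9: C(11,9)·!2 = 55·1 = 55
  i=10: C(11,10)·!1 = 11·0 = 0
  i=11: C(11,11)·!0 = 1·1 = 1
Total = 10547659.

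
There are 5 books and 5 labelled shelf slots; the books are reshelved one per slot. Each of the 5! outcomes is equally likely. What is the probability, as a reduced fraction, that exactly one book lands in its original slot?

3/8

Favorable outcomes: C(5,1)·!4 = 5·9 = 45.
Total outcomes: 5! = 120.
Probability = 45/120 = 3/8.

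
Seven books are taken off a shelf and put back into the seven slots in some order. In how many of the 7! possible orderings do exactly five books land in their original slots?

21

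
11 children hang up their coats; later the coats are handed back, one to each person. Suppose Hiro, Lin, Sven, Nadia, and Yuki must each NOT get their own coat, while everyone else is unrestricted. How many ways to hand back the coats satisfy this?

25022880

Inclusion-exclusion on the 5 forbidden self-matches:
Σ_{j=0}^{5} (-1)^j C(5,j)(11-j)!
= C(5,0)·11! - C(5,1)·10! + C(5,2)·9! - C(5,3)·8! + C(5,4)·7! - C(5,5)·6!
= 39916800 - 18144000 + 3628800 - 403200 + 25200 - 720
= 25022880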